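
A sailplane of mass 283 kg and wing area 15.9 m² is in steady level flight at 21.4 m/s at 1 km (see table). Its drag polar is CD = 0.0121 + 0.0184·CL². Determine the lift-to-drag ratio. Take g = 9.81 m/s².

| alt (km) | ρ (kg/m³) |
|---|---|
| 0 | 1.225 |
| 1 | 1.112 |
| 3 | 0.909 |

L/D = 33

At 1 km, from the table: ρ = 1.112 kg/m³.
Level flight ⇒ L = W = m·g = 283 × 9.81 = 2776.2 N.
Dynamic pressure q = 0.5 × 1.112 × 21.4² = 254.6 Pa.
CL = 2W/(ρv²S) = 2×2776.2/(1.112×21.4²×15.9) = 0.6857.
CD = 0.0121 + 0.0184 × 0.6857² = 0.02075.
L/D = CL/CD = 0.6857 / 0.02075 = 33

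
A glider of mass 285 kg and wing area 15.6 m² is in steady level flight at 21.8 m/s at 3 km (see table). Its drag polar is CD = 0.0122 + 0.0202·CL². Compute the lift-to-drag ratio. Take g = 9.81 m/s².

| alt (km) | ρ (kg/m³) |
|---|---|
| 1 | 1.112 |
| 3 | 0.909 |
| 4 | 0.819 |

At 3 km, from the table: ρ = 0.909 kg/m³.
Level flight ⇒ L = W = m·g = 285 × 9.81 = 2795.9 N.
Dynamic pressure q = 0.5 × 0.909 × 21.8² = 216 Pa.
CL = 2W/(ρv²S) = 2×2795.9/(0.909×21.8²×15.6) = 0.8297.
CD = 0.0122 + 0.0202 × 0.8297² = 0.02611.
L/D = CL/CD = 0.8297 / 0.02611 = 31.8

L/D = 31.8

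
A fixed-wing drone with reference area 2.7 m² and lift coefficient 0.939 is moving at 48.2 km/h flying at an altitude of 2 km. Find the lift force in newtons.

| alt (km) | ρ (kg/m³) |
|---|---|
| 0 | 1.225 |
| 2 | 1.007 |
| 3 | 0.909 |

L = 229 N

At 2 km, from the table: ρ = 1.007 kg/m³.
Convert speed: v = 48.2 km/h ÷ 3.6 = 13.39 m/s.
L = ½ρv²S·CL = ½ × 1.007 × 13.39² × 2.7 × 0.939 = 229 N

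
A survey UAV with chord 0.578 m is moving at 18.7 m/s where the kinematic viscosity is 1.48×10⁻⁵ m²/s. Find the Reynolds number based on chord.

Re = 7.3×10^5

Re = v·c/ν = 18.7 × 0.578 / (1.48×10⁻⁵) = 7.3×10^5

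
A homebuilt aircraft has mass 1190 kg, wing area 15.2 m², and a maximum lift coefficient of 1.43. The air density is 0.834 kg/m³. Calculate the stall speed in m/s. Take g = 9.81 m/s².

At stall, lift equals weight: L = W = m·g = 1190 × 9.81 = 11670 N.
V_stall = √(2W/(ρ·S·CL,max)) = √(2 × 11670 / (0.834 × 15.2 × 1.43))
V_stall = √1288 = 35.9 m/s

V_stall = 35.9 m/s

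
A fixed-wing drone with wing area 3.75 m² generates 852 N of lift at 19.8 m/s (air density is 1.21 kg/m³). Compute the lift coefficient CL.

CL = 0.958

From L = ½ρv²S·CL, rearranging gives CL = 2L/(ρv²S).
CL = 2 × 852 / (1.21 × 19.8² × 3.75) = 0.958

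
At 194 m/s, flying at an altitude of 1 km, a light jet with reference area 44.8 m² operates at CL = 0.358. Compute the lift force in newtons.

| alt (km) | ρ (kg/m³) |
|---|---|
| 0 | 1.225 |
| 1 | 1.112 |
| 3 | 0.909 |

L = 3.36×10^5 N

At 1 km, from the table: ρ = 1.112 kg/m³.
Dynamic pressure q = ½ρv² = ½ × 1.112 × 194² = 20930 Pa.
L = q·S·CL = 20930 × 44.8 × 0.358 = 3.36×10^5 N ≈ 336 kN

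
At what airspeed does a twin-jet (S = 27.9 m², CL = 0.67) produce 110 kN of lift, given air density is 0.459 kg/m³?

v = 160 m/s

L = ½ρv²S·CL ⇒ v = √(2L/(ρ·S·CL))
v = √(2 × 1.1×10^5 / (0.459 × 27.9 × 0.67)) = √25640 = 160 m/s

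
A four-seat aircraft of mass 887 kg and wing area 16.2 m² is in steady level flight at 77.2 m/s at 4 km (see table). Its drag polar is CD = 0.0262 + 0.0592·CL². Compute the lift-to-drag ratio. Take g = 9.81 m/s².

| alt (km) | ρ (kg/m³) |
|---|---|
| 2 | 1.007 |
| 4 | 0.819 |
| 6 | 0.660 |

At 4 km, from the table: ρ = 0.819 kg/m³.
In steady level flight, lift balances weight: W = mg = 887 × 9.81 = 8701.5 N.
q = ½ρv² = ½ × 0.819 × 77.2² = 2441 Pa.
Required CL = L/(qS) = 8701.5/(2441·16.2) = 0.2201.
CD = 0.0262 + 0.0592 × 0.2201² = 0.02907.
L/D = CL/CD = 0.2201 / 0.02907 = 7.57

L/D = 7.57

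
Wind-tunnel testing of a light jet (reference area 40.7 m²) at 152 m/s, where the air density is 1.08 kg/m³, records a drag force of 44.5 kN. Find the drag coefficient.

From D = ½ρv²S·CD, rearranging gives CD = 2D/(ρv²S).
CD = 2 × 44500 / (1.08 × 152² × 40.7) = 0.0876

CD = 0.0876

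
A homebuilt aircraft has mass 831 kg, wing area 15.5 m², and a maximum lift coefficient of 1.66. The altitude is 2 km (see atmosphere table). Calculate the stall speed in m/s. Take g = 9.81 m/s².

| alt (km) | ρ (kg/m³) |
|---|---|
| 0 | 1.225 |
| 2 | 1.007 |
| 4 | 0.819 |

V_stall = 25.1 m/s

At 2 km, from the table: ρ = 1.007 kg/m³.
Stall occurs when L = W at CL,max. W = mg = 831 × 9.81 = 8152 N.
V_stall = √(2W/(ρ·S·CL,max)) = √(2 × 8152 / (1.007 × 15.5 × 1.66))
V_stall = √629.3 = 25.1 m/s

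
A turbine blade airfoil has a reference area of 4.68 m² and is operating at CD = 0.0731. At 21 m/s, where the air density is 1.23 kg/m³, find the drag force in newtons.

D = ½ρv²S·CD = ½ × 1.23 × 21² × 4.68 × 0.0731 = 92.8 N

D = 92.8 N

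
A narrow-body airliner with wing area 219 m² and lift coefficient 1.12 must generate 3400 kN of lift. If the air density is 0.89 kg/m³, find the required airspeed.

L = ½ρv²S·CL ⇒ v = √(2L/(ρ·S·CL))
v = √(2 × 3.4×10^6 / (0.89 × 219 × 1.12)) = √31150 = 176 m/s

v = 176 m/s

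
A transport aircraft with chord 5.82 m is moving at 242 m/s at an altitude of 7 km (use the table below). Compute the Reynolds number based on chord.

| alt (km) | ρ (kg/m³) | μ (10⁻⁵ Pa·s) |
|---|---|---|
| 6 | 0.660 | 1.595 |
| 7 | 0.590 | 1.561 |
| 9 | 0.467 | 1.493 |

Re = 5.32×10^7

At 7 km, from the table: ρ = 0.590 kg/m³, μ = 1.561×10⁻⁵ Pa·s.
Re = ρ·v·c/μ = 0.59 × 242 × 5.82 / (1.561×10⁻⁵) = 5.32×10^7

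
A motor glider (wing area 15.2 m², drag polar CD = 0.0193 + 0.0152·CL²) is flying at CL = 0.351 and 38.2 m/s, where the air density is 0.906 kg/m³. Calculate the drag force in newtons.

CD = 0.0193 + 0.0152 × 0.351² = 0.02117
D = ½ρv²S·CD = ½ × 0.906 × 38.2² × 15.2 × 0.02117 = 213 N

D = 213 N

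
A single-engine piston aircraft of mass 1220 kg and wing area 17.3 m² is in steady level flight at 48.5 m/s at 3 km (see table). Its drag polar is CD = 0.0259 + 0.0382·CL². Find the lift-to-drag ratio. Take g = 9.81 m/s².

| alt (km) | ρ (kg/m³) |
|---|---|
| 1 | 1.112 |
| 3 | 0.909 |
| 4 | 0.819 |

L/D = 15.4

At 3 km, from the table: ρ = 0.909 kg/m³.
Level flight ⇒ L = W = m·g = 1220 × 9.81 = 11968 N.
Dynamic pressure q = 0.5 × 0.909 × 48.5² = 1069 Pa.
CL = W/(q·S) = 11968 / (1069 × 17.3) = 0.6471.
CD = 0.0259 + 0.0382 × 0.6471² = 0.0419.
L/D = CL/CD = 0.6471 / 0.0419 = 15.4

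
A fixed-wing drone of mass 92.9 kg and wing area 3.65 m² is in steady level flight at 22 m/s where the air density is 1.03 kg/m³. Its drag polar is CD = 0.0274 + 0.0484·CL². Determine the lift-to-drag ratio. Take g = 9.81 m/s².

L/D = 13.2

Level flight ⇒ L = W = m·g = 92.9 × 9.81 = 911.35 N.
Dynamic pressure q = 0.5 × 1.03 × 22² = 249.3 Pa.
Required CL = L/(qS) = 911.35/(249.3·3.65) = 1.002.
CD = 0.0274 + 0.0484 × 1.002² = 0.07597.
L/D = CL/CD = 1.002 / 0.07597 = 13.2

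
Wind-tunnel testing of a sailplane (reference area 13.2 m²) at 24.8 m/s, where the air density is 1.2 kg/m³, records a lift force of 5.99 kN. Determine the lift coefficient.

CL = 1.23

From L = ½ρv²S·CL, rearranging gives CL = 2L/(ρv²S).
CL = 2 × 5990 / (1.2 × 24.8² × 13.2) = 1.23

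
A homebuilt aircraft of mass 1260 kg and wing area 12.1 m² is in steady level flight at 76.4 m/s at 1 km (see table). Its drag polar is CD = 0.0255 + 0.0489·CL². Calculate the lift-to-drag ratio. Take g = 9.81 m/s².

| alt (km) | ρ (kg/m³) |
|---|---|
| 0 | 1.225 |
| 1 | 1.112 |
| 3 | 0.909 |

At 1 km, from the table: ρ = 1.112 kg/m³.
In steady level flight, lift balances weight: W = mg = 1260 × 9.81 = 12361 N.
q = ½ρv² = ½ × 1.112 × 76.4² = 3245 Pa.
Required CL = L/(qS) = 12361/(3245·12.1) = 0.3148.
CD = 0.0255 + 0.0489 × 0.3148² = 0.03035.
L/D = CL/CD = 0.3148 / 0.03035 = 10.4

L/D = 10.4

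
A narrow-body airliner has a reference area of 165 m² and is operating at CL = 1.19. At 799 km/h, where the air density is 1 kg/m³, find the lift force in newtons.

Convert speed: v = 799 km/h ÷ 3.6 = 221.9 m/s.
Dynamic pressure q = ½ρv² = ½ × 1 × 221.9² = 24630 Pa.
L = q·S·CL = 24630 × 165 × 1.19 = 4.84×10^6 N ≈ 4840 kN

L = 4.84×10^6 N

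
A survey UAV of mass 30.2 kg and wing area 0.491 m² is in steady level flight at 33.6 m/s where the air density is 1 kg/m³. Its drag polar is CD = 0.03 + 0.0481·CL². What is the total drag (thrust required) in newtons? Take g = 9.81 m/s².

D = 23.5 N

In steady level flight, lift balances weight: W = mg = 30.2 × 9.81 = 296.26 N.
q = ½ρv² = ½ × 1 × 33.6² = 564.5 Pa.
CL = 2W/(ρv²S) = 2×296.26/(1×33.6²×0.491) = 1.069.
CD = 0.03 + 0.0481 × 1.069² = 0.08496.
D = q·S·CD = 564.5 × 0.491 × 0.08496 = 23.55 N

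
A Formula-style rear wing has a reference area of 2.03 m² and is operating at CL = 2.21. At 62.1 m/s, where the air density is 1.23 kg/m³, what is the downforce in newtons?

Dynamic pressure q = ½ρv² = ½ × 1.23 × 62.1² = 2372 Pa.
L = q·S·CL = 2372 × 2.03 × 2.21 = 10600 N ≈ 10.6 kN

L = 10600 N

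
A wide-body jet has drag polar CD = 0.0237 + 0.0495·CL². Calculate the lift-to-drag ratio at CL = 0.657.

CD = 0.0237 + 0.0495 × 0.657² = 0.04507
L/D = CL/CD = 0.657 / 0.04507 = 14.6

L/D = 14.6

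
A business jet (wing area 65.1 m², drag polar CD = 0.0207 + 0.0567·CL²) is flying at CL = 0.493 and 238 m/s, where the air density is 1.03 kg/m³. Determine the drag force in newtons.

D = 65500 N

CD = 0.0207 + 0.0567 × 0.493² = 0.03448
D = ½ρv²S·CD = ½ × 1.03 × 238² × 65.1 × 0.03448 = 65500 N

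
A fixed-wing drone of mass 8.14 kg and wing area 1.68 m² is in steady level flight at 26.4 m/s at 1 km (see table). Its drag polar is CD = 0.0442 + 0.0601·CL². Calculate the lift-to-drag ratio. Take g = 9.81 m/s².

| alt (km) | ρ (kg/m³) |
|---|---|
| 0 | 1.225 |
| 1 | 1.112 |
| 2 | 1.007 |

At 1 km, from the table: ρ = 1.112 kg/m³.
In steady level flight, lift balances weight: W = mg = 8.14 × 9.81 = 79.853 N.
Dynamic pressure q = 0.5 × 1.112 × 26.4² = 387.5 Pa.
Required CL = L/(qS) = 79.853/(387.5·1.68) = 0.1227.
CD = 0.0442 + 0.0601 × 0.1227² = 0.0451.
L/D = CL/CD = 0.1227 / 0.0451 = 2.72

L/D = 2.72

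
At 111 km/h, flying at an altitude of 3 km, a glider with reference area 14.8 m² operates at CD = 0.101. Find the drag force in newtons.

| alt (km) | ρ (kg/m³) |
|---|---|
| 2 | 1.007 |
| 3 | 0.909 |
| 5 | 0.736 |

At 3 km, from the table: ρ = 0.909 kg/m³.
Convert speed: v = 111 km/h ÷ 3.6 = 30.83 m/s.
D = ½ρv²S·CD = ½ × 0.909 × 30.83² × 14.8 × 0.101 = 646 N

D = 646 N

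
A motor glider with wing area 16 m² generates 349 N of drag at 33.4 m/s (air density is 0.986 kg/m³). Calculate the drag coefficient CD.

CD = 0.0397

From D = ½ρv²S·CD, rearranging gives CD = 2D/(ρv²S).
CD = 2 × 349 / (0.986 × 33.4² × 16) = 0.0397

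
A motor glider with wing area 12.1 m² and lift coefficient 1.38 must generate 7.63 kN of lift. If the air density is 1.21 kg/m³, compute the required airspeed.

v = 27.5 m/s

L = ½ρv²S·CL ⇒ v = √(2L/(ρ·S·CL))
v = √(2 × 7630 / (1.21 × 12.1 × 1.38)) = √755.3 = 27.5 m/s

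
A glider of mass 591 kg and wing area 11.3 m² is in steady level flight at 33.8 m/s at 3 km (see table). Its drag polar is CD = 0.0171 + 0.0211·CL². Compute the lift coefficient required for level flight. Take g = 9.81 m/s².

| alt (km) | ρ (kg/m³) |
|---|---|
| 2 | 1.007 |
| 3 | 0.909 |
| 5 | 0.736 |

At 3 km, from the table: ρ = 0.909 kg/m³.
In steady level flight, lift balances weight: W = mg = 591 × 9.81 = 5797.7 N.
q = ½ρv² = ½ × 0.909 × 33.8² = 519.2 Pa.
CL = 2W/(ρv²S) = 2×5797.7/(0.909×33.8²×11.3) = 0.9881.

CL = 0.988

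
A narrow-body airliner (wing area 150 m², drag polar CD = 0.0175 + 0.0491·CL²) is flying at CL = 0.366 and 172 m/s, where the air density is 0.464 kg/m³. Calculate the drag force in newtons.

CD = 0.0175 + 0.0491 × 0.366² = 0.02408
D = ½ρv²S·CD = ½ × 0.464 × 172² × 150 × 0.02408 = 24800 N

D = 24800 N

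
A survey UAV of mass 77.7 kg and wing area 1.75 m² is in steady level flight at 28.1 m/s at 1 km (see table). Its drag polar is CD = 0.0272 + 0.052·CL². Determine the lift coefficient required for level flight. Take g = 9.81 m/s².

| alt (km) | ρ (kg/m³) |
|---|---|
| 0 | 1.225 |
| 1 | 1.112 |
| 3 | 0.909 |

At 1 km, from the table: ρ = 1.112 kg/m³.
In steady level flight, lift balances weight: W = mg = 77.7 × 9.81 = 762.24 N.
Dynamic pressure q = 0.5 × 1.112 × 28.1² = 439 Pa.
Required CL = L/(qS) = 762.24/(439·1.75) = 0.9921.

CL = 0.992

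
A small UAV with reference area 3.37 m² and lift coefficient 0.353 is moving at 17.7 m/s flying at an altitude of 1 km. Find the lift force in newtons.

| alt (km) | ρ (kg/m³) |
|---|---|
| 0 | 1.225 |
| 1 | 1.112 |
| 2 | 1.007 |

At 1 km, from the table: ρ = 1.112 kg/m³.
Dynamic pressure q = ½ρv² = ½ × 1.112 × 17.7² = 174.2 Pa.
L = q·S·CL = 174.2 × 3.37 × 0.353 = 207 N

L = 207 N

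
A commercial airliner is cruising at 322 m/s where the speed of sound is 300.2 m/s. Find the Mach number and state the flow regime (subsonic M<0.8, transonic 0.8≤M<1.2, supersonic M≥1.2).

M = v/a = 322 / 300.2 = 1.07
M = 1.07 → transonic.

M = 1.07 (transonic)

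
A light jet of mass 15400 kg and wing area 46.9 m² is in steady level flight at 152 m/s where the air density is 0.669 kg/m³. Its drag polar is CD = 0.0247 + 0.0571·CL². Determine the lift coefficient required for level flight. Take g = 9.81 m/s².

Weight W = mg = 15400 × 9.81 = 1.5107×10^5 N; in level flight L = W.
q = ½ρv² = ½ × 0.669 × 152² = 7728 Pa.
CL = W/(q·S) = 1.5107×10^5 / (7728 × 46.9) = 0.4168.

CL = 0.417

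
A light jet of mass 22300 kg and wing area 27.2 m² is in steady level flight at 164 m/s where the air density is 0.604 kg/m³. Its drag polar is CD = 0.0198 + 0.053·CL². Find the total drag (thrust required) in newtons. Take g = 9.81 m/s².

D = 15900 N

Level flight ⇒ L = W = m·g = 22300 × 9.81 = 2.1876×10^5 N.
q = ½ρv² = ½ × 0.604 × 164² = 8123 Pa.
CL = 2W/(ρv²S) = 2×2.1876×10^5/(0.604×164²×27.2) = 0.9902.
CD = 0.0198 + 0.053 × 0.9902² = 0.07176.
D = q·S·CD = 8123 × 27.2 × 0.07176 = 15850 N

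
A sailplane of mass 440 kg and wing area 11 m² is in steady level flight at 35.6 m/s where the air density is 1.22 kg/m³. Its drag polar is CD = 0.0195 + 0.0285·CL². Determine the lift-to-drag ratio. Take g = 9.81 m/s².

L/D = 18.9

Level flight ⇒ L = W = m·g = 440 × 9.81 = 4316.4 N.
q = ½ρv² = ½ × 1.22 × 35.6² = 773.1 Pa.
Required CL = L/(qS) = 4316.4/(773.1·11) = 0.5076.
CD = 0.0195 + 0.0285 × 0.5076² = 0.02684.
L/D = CL/CD = 0.5076 / 0.02684 = 18.9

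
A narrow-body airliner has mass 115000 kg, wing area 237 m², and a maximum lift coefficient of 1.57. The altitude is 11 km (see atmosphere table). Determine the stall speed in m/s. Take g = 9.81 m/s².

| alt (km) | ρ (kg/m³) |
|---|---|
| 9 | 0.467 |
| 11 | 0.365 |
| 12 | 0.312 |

V_stall = 129 m/s

At 11 km, from the table: ρ = 0.365 kg/m³.
Weight W = mg = 115000 × 9.81 = 1.128×10^6 N.
V_stall = √(2W/(ρ·S·CL,max)) = √(2 × 1.128×10^6 / (0.365 × 237 × 1.57))
V_stall = √16610 = 129 m/s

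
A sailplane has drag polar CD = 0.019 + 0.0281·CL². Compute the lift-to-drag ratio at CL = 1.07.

CD = 0.019 + 0.0281 × 1.07² = 0.05117
L/D = CL/CD = 1.07 / 0.05117 = 20.9

L/D = 20.9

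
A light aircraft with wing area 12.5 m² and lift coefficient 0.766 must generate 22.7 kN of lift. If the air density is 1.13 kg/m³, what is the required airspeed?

v = 64.8 m/s

L = ½ρv²S·CL ⇒ v = √(2L/(ρ·S·CL))
v = √(2 × 22700 / (1.13 × 12.5 × 0.766)) = √4196 = 64.8 m/s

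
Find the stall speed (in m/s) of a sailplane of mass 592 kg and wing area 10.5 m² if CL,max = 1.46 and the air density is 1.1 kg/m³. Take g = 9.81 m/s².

V_stall = 26.2 m/s

At stall, lift equals weight: L = W = m·g = 592 × 9.81 = 5808 N.
V_stall = √(2W/(ρ·S·CL,max)) = √(2 × 5808 / (1.1 × 10.5 × 1.46))
V_stall = √688.8 = 26.2 m/s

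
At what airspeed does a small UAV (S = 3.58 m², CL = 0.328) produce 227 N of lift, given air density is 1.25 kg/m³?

v = 17.6 m/s

L = ½ρv²S·CL ⇒ v = √(2L/(ρ·S·CL))
v = √(2 × 227 / (1.25 × 3.58 × 0.328)) = √309.3 = 17.6 m/s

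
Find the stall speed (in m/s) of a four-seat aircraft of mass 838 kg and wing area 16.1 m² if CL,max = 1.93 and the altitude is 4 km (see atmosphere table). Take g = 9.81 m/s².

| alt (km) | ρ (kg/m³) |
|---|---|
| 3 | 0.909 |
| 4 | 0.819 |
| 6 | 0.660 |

At 4 km, from the table: ρ = 0.819 kg/m³.
Stall occurs when L = W at CL,max. W = mg = 838 × 9.81 = 8221 N.
V_stall = √(2W/(ρ·S·CL,max)) = √(2 × 8221 / (0.819 × 16.1 × 1.93))
V_stall = √646.1 = 25.4 m/s

V_stall = 25.4 m/s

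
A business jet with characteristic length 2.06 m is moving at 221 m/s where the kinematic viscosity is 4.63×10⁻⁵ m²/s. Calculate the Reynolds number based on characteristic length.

Re = v·c/ν = 221 × 2.06 / (4.63×10⁻⁵) = 9.83×10^6

Re = 9.83×10^6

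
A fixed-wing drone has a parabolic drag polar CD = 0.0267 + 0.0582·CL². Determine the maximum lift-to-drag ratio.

(L/D)max = 12.7

For CD = CD0 + K·CL², (L/D)max occurs at CL* = √(CD0/K) and equals 1/(2√(K·CD0)).
(L/D)max = 1/(2√(0.0582 × 0.0267)) = 1/(2 × 0.03942) = 12.7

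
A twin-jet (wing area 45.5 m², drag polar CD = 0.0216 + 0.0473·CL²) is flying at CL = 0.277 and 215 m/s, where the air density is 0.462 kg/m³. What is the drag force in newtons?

CD = 0.0216 + 0.0473 × 0.277² = 0.02523
D = ½ρv²S·CD = ½ × 0.462 × 215² × 45.5 × 0.02523 = 12300 N

D = 12300 N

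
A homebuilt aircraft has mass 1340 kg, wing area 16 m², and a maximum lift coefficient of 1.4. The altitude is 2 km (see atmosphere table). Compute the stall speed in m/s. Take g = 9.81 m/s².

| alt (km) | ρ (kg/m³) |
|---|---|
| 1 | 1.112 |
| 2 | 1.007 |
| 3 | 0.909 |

At 2 km, from the table: ρ = 1.007 kg/m³.
At stall, lift equals weight: L = W = m·g = 1340 × 9.81 = 13150 N.
V_stall = √(2W/(ρ·S·CL,max)) = √(2 × 13150 / (1.007 × 16 × 1.4))
V_stall = √1166 = 34.1 m/s

V_stall = 34.1 m/s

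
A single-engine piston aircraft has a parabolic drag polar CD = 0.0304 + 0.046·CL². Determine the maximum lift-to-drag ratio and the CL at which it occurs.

(L/D)max = 13.4, at CL = 0.813

For CD = CD0 + K·CL², (L/D)max occurs at CL* = √(CD0/K) and equals 1/(2√(K·CD0)).
(L/D)max = 1/(2√(0.046 × 0.0304)) = 1/(2 × 0.0374) = 13.4
CL* = √(0.0304/0.046) = 0.813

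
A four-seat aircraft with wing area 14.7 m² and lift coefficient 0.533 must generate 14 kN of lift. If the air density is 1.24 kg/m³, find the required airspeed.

v = 53.7 m/s

L = ½ρv²S·CL ⇒ v = √(2L/(ρ·S·CL))
v = √(2 × 14000 / (1.24 × 14.7 × 0.533)) = √2882 = 53.7 m/s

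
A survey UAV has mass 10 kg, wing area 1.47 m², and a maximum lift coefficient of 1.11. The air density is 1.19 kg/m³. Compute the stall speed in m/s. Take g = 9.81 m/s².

V_stall = 10.1 m/s

Weight W = mg = 10 × 9.81 = 98.1 N.
From L = ½ρV²S·CL,max = W: V_stall = √(2W/(ρSCL,max)) = √(2·98.1/(1.19·1.47·1.11))
V_stall = √101 = 10.1 m/s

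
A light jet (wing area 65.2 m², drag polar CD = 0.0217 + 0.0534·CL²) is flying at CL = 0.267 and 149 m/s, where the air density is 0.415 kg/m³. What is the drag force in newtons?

D = 7660 N

CD = 0.0217 + 0.0534 × 0.267² = 0.02551
D = ½ρv²S·CD = ½ × 0.415 × 149² × 65.2 × 0.02551 = 7660 N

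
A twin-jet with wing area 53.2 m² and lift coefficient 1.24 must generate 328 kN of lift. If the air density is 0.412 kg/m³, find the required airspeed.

L = ½ρv²S·CL ⇒ v = √(2L/(ρ·S·CL))
v = √(2 × 3.28×10^5 / (0.412 × 53.2 × 1.24)) = √24140 = 155 m/s

v = 155 m/s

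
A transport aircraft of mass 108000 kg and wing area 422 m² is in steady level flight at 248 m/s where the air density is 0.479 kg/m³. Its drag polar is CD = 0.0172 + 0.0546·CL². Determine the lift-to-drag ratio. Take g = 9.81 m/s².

L/D = 9.07

Weight W = mg = 108000 × 9.81 = 1.0595×10^6 N; in level flight L = W.
Dynamic pressure q = 0.5 × 0.479 × 248² = 14730 Pa.
Required CL = L/(qS) = 1.0595×10^6/(14730·422) = 0.1704.
CD = 0.0172 + 0.0546 × 0.1704² = 0.01879.
L/D = CL/CD = 0.1704 / 0.01879 = 9.07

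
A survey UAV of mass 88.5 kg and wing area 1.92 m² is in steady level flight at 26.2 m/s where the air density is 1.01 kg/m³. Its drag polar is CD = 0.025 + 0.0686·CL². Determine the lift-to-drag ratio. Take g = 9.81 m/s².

L/D = 9.2

Weight W = mg = 88.5 × 9.81 = 868.19 N; in level flight L = W.
Dynamic pressure q = 0.5 × 1.01 × 26.2² = 346.7 Pa.
CL = W/(q·S) = 868.19 / (346.7 × 1.92) = 1.304.
CD = 0.025 + 0.0686 × 1.304² = 0.1417.
L/D = CL/CD = 1.304 / 0.1417 = 9.2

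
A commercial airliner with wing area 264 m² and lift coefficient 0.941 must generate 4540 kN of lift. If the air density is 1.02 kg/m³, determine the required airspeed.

L = ½ρv²S·CL ⇒ v = √(2L/(ρ·S·CL))
v = √(2 × 4.54×10^6 / (1.02 × 264 × 0.941)) = √35830 = 189 m/s

v = 189 m/s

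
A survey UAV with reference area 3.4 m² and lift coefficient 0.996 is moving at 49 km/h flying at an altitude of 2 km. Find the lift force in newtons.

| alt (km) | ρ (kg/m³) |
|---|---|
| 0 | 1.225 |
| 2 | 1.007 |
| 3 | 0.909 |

L = 316 N

At 2 km, from the table: ρ = 1.007 kg/m³.
Convert speed: v = 49 km/h ÷ 3.6 = 13.61 m/s.
L = ½ρv²S·CL = ½ × 1.007 × 13.61² × 3.4 × 0.996 = 316 N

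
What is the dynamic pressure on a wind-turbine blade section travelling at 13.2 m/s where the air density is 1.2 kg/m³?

q = ½ρv² = ½ × 1.2 × 13.2² = 105 Pa

q = 105 Pa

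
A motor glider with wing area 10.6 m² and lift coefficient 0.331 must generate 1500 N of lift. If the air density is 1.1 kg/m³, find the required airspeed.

L = ½ρv²S·CL ⇒ v = √(2L/(ρ·S·CL))
v = √(2 × 1500 / (1.1 × 10.6 × 0.331)) = √777.3 = 27.9 m/s

v = 27.9 m/s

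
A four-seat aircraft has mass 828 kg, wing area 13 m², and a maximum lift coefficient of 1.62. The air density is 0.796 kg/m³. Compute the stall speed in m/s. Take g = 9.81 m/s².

Stall occurs when L = W at CL,max. W = mg = 828 × 9.81 = 8123 N.
From L = ½ρV²S·CL,max = W: V_stall = √(2W/(ρSCL,max)) = √(2·8123/(0.796·13·1.62))
V_stall = √969.1 = 31.1 m/s

V_stall = 31.1 m/s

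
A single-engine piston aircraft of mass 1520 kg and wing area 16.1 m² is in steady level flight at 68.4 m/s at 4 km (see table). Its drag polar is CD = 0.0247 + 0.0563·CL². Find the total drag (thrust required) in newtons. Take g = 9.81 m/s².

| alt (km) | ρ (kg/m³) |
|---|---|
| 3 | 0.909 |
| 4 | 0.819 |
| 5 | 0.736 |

At 4 km, from the table: ρ = 0.819 kg/m³.
In steady level flight, lift balances weight: W = mg = 1520 × 9.81 = 14911 N.
Dynamic pressure q = 0.5 × 0.819 × 68.4² = 1916 Pa.
CL = W/(q·S) = 14911 / (1916 × 16.1) = 0.4834.
CD = 0.0247 + 0.0563 × 0.4834² = 0.03786.
D = q·S·CD = 1916 × 16.1 × 0.03786 = 1168 N

D = 1170 N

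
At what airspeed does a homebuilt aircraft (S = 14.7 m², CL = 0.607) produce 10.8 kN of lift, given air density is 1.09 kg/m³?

v = 47.1 m/s

L = ½ρv²S·CL ⇒ v = √(2L/(ρ·S·CL))
v = √(2 × 10800 / (1.09 × 14.7 × 0.607)) = √2221 = 47.1 m/s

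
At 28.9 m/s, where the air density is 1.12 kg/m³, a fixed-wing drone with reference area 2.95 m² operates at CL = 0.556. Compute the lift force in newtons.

Dynamic pressure q = ½ρv² = ½ × 1.12 × 28.9² = 467.7 Pa.
L = q·S·CL = 467.7 × 2.95 × 0.556 = 767 N

L = 767 N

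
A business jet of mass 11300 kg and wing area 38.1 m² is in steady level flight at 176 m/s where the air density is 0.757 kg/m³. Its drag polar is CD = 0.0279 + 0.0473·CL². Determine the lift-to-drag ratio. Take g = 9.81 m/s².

In steady level flight, lift balances weight: W = mg = 11300 × 9.81 = 1.1085×10^5 N.
Dynamic pressure q = 0.5 × 0.757 × 176² = 11720 Pa.
CL = 2W/(ρv²S) = 2×1.1085×10^5/(0.757×176²×38.1) = 0.2482.
CD = 0.0279 + 0.0473 × 0.2482² = 0.03081.
L/D = CL/CD = 0.2482 / 0.03081 = 8.05

L/D = 8.05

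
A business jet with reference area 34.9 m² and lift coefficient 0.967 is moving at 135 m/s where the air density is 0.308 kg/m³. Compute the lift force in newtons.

Dynamic pressure q = ½ρv² = ½ × 0.308 × 135² = 2807 Pa.
L = q·S·CL = 2807 × 34.9 × 0.967 = 94700 N ≈ 94.7 kN

L = 94700 N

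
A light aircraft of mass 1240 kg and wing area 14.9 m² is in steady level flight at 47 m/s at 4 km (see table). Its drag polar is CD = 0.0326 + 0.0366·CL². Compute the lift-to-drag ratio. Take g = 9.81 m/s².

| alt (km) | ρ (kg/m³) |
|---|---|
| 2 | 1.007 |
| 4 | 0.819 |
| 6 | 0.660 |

L/D = 14.5

At 4 km, from the table: ρ = 0.819 kg/m³.
In steady level flight, lift balances weight: W = mg = 1240 × 9.81 = 12164 N.
Dynamic pressure q = 0.5 × 0.819 × 47² = 904.6 Pa.
CL = W/(q·S) = 12164 / (904.6 × 14.9) = 0.9025.
CD = 0.0326 + 0.0366 × 0.9025² = 0.06241.
L/D = CL/CD = 0.9025 / 0.06241 = 14.5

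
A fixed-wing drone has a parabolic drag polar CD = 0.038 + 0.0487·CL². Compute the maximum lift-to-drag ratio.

(L/D)max = 11.6

For CD = CD0 + K·CL², (L/D)max occurs at CL* = √(CD0/K) and equals 1/(2√(K·CD0)).
(L/D)max = 1/(2√(0.0487 × 0.038)) = 1/(2 × 0.04302) = 11.6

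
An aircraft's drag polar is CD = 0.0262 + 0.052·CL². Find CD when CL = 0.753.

CD = 0.0262 + 0.052 × 0.753² = 0.0262 + 0.02948 = 0.0557

CD = 0.0557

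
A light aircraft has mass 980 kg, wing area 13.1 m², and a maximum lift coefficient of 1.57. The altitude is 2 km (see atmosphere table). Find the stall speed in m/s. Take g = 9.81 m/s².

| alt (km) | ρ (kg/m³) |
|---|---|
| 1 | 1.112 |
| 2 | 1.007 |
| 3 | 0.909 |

At 2 km, from the table: ρ = 1.007 kg/m³.
At stall, lift equals weight: L = W = m·g = 980 × 9.81 = 9614 N.
From L = ½ρV²S·CL,max = W: V_stall = √(2W/(ρSCL,max)) = √(2·9614/(1.007·13.1·1.57))
V_stall = √928.4 = 30.5 m/s

V_stall = 30.5 m/s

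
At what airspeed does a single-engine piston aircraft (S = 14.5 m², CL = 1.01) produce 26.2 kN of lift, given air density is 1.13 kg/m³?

L = ½ρv²S·CL ⇒ v = √(2L/(ρ·S·CL))
v = √(2 × 26200 / (1.13 × 14.5 × 1.01)) = √3166 = 56.3 m/s

v = 56.3 m/s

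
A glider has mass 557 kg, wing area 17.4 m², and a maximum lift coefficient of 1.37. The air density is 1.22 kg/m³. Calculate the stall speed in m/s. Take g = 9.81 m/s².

V_stall = 19.4 m/s

At stall, lift equals weight: L = W = m·g = 557 × 9.81 = 5464 N.
V_stall = √(2W/(ρ·S·CL,max)) = √(2 × 5464 / (1.22 × 17.4 × 1.37))
V_stall = √375.8 = 19.4 m/s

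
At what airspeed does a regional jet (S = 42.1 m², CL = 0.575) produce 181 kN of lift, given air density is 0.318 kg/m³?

v = 217 m/s

L = ½ρv²S·CL ⇒ v = √(2L/(ρ·S·CL))
v = √(2 × 1.81×10^5 / (0.318 × 42.1 × 0.575)) = √47030 = 217 m/s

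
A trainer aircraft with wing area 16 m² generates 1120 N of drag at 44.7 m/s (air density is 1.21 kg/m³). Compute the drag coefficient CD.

From D = ½ρv²S·CD, rearranging gives CD = 2D/(ρv²S).
CD = 2 × 1120 / (1.21 × 44.7² × 16) = 0.0579

CD = 0.0579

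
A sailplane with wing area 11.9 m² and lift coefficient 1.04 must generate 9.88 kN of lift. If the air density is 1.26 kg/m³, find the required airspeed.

v = 35.6 m/s

L = ½ρv²S·CL ⇒ v = √(2L/(ρ·S·CL))
v = √(2 × 9880 / (1.26 × 11.9 × 1.04)) = √1267 = 35.6 m/s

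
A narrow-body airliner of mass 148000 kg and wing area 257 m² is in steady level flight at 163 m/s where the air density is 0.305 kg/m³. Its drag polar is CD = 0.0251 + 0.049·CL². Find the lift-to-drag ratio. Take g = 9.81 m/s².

In steady level flight, lift balances weight: W = mg = 148000 × 9.81 = 1.4519×10^6 N.
q = ½ρv² = ½ × 0.305 × 163² = 4052 Pa.
CL = 2W/(ρv²S) = 2×1.4519×10^6/(0.305×163²×257) = 1.394.
CD = 0.0251 + 0.049 × 1.394² = 0.1204.
L/D = CL/CD = 1.394 / 0.1204 = 11.6

L/D = 11.6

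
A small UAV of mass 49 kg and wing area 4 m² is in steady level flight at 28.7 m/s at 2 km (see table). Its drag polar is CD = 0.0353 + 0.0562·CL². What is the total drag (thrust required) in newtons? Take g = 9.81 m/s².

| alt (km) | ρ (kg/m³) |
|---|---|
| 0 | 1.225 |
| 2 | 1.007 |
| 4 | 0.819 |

At 2 km, from the table: ρ = 1.007 kg/m³.
Weight W = mg = 49 × 9.81 = 480.69 N; in level flight L = W.
q = ½ρv² = ½ × 1.007 × 28.7² = 414.7 Pa.
CL = W/(q·S) = 480.69 / (414.7 × 4) = 0.2898.
CD = 0.0353 + 0.0562 × 0.2898² = 0.04002.
D = q·S·CD = 414.7 × 4 × 0.04002 = 66.39 N

D = 66.4 N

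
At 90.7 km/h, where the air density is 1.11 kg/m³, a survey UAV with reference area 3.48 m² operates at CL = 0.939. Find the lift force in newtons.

Convert speed: v = 90.7 km/h ÷ 3.6 = 25.19 m/s.
L = ½ρv²S·CL = ½ × 1.11 × 25.19² × 3.48 × 0.939 = 1150 N

L = 1150 N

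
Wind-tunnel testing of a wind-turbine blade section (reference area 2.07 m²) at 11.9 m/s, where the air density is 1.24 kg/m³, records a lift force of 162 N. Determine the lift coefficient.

From L = ½ρv²S·CL, rearranging gives CL = 2L/(ρv²S).
CL = 2 × 162 / (1.24 × 11.9² × 2.07) = 0.891

CL = 0.891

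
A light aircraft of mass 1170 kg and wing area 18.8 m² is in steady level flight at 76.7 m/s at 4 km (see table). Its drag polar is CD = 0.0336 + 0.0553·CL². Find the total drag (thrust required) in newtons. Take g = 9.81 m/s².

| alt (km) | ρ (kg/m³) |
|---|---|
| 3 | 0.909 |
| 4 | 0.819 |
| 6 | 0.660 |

D = 1680 N

At 4 km, from the table: ρ = 0.819 kg/m³.
Weight W = mg = 1170 × 9.81 = 11478 N; in level flight L = W.
q = ½ρv² = ½ × 0.819 × 76.7² = 2409 Pa.
CL = 2W/(ρv²S) = 2×11478/(0.819×76.7²×18.8) = 0.2534.
CD = 0.0336 + 0.0553 × 0.2534² = 0.03715.
D = q·S·CD = 2409 × 18.8 × 0.03715 = 1683 N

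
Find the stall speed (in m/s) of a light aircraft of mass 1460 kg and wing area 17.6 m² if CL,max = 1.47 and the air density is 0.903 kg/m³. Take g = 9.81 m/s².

Stall occurs when L = W at CL,max. W = mg = 1460 × 9.81 = 14320 N.
V_stall = √(2W/(ρ·S·CL,max)) = √(2 × 14320 / (0.903 × 17.6 × 1.47))
V_stall = √1226 = 35 m/s

V_stall = 35 m/s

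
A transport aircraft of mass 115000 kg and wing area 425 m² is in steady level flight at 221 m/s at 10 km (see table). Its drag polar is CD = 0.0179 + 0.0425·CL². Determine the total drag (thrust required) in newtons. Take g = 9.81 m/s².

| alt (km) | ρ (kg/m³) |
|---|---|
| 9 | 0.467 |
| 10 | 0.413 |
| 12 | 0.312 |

D = 89300 N

At 10 km, from the table: ρ = 0.413 kg/m³.
In steady level flight, lift balances weight: W = mg = 115000 × 9.81 = 1.1282×10^6 N.
q = ½ρv² = ½ × 0.413 × 221² = 10090 Pa.
CL = W/(q·S) = 1.1282×10^6 / (10090 × 425) = 0.2632.
CD = 0.0179 + 0.0425 × 0.2632² = 0.02084.
D = q·S·CD = 10090 × 425 × 0.02084 = 89350 N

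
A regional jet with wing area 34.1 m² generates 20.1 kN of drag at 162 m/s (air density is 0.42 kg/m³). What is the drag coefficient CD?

From D = ½ρv²S·CD, rearranging gives CD = 2D/(ρv²S).
CD = 2 × 20100 / (0.42 × 162² × 34.1) = 0.107

CD = 0.107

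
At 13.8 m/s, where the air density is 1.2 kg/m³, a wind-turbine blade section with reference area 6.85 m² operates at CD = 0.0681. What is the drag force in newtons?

D = 53.3 N

Dynamic pressure q = ½ρv² = ½ × 1.2 × 13.8² = 114.3 Pa.
D = q·S·CD = 114.3 × 6.85 × 0.0681 = 53.3 N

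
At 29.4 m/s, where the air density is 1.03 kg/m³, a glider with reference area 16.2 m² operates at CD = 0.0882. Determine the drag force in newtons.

D = ½ρv²S·CD = ½ × 1.03 × 29.4² × 16.2 × 0.0882 = 636 N

D = 636 N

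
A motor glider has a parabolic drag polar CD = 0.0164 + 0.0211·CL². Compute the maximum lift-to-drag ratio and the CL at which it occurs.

For CD = CD0 + K·CL², (L/D)max occurs at CL* = √(CD0/K) and equals 1/(2√(K·CD0)).
(L/D)max = 1/(2√(0.0211 × 0.0164)) = 1/(2 × 0.0186) = 26.9
CL* = √(0.0164/0.0211) = 0.882

(L/D)max = 26.9, at CL = 0.882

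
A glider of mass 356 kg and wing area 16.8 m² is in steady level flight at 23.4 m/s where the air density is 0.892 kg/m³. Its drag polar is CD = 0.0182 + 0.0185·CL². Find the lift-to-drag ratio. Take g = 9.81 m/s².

L/D = 26.9

Level flight ⇒ L = W = m·g = 356 × 9.81 = 3492.4 N.
q = ½ρv² = ½ × 0.892 × 23.4² = 244.2 Pa.
CL = 2W/(ρv²S) = 2×3492.4/(0.892×23.4²×16.8) = 0.8512.
CD = 0.0182 + 0.0185 × 0.8512² = 0.0316.
L/D = CL/CD = 0.8512 / 0.0316 = 26.9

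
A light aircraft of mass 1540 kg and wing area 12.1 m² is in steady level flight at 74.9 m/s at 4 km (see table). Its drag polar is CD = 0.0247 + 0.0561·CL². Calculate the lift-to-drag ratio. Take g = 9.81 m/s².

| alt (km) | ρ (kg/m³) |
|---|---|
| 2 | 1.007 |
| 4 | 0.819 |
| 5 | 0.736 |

At 4 km, from the table: ρ = 0.819 kg/m³.
Level flight ⇒ L = W = m·g = 1540 × 9.81 = 15107 N.
Dynamic pressure q = 0.5 × 0.819 × 74.9² = 2297 Pa.
CL = W/(q·S) = 15107 / (2297 × 12.1) = 0.5435.
CD = 0.0247 + 0.0561 × 0.5435² = 0.04127.
L/D = CL/CD = 0.5435 / 0.04127 = 13.2

L/D = 13.2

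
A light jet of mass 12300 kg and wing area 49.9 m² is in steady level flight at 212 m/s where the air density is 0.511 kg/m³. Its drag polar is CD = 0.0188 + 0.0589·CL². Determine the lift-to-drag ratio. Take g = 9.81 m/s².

Level flight ⇒ L = W = m·g = 12300 × 9.81 = 1.2066×10^5 N.
Dynamic pressure q = 0.5 × 0.511 × 212² = 11480 Pa.
CL = 2W/(ρv²S) = 2×1.2066×10^5/(0.511×212²×49.9) = 0.2106.
CD = 0.0188 + 0.0589 × 0.2106² = 0.02141.
L/D = CL/CD = 0.2106 / 0.02141 = 9.83

L/D = 9.83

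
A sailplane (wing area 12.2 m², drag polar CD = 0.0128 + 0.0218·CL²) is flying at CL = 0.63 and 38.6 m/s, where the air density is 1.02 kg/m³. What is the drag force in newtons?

CD = 0.0128 + 0.0218 × 0.63² = 0.02145
D = ½ρv²S·CD = ½ × 1.02 × 38.6² × 12.2 × 0.02145 = 199 N

D = 199 N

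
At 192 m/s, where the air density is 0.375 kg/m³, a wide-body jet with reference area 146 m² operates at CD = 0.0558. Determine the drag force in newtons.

D = 56300 N

D = ½ρv²S·CD = ½ × 0.375 × 192² × 146 × 0.0558 = 56300 N ≈ 56.3 kN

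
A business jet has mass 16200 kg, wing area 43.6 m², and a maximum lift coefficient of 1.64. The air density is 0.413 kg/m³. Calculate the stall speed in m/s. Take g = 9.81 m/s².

V_stall = 104 m/s

At stall, lift equals weight: L = W = m·g = 16200 × 9.81 = 1.589×10^5 N.
V_stall = √(2W/(ρ·S·CL,max)) = √(2 × 1.589×10^5 / (0.413 × 43.6 × 1.64))
V_stall = √10760 = 104 m/s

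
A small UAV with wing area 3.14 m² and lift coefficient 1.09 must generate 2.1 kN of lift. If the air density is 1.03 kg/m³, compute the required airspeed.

v = 34.5 m/s

L = ½ρv²S·CL ⇒ v = √(2L/(ρ·S·CL))
v = √(2 × 2100 / (1.03 × 3.14 × 1.09)) = √1191 = 34.5 m/s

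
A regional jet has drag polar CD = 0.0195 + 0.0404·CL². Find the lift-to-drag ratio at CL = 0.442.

L/D = 16.1

CD = 0.0195 + 0.0404 × 0.442² = 0.02739
L/D = CL/CD = 0.442 / 0.02739 = 16.1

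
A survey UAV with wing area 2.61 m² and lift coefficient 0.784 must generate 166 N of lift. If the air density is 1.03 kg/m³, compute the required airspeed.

v = 12.6 m/s

L = ½ρv²S·CL ⇒ v = √(2L/(ρ·S·CL))
v = √(2 × 166 / (1.03 × 2.61 × 0.784)) = √157.5 = 12.6 m/s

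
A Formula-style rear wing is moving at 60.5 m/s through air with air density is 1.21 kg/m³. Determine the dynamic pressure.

q = 2210 Pa

q = ½ρv² = ½ × 1.21 × 60.5² = 2210 Pa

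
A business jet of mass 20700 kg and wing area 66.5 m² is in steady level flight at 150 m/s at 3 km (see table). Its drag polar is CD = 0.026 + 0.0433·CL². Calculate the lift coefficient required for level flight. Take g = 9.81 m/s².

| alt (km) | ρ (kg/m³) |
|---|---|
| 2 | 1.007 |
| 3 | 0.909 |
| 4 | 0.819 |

At 3 km, from the table: ρ = 0.909 kg/m³.
Level flight ⇒ L = W = m·g = 20700 × 9.81 = 2.0307×10^5 N.
Dynamic pressure q = 0.5 × 0.909 × 150² = 10230 Pa.
CL = 2W/(ρv²S) = 2×2.0307×10^5/(0.909×150²×66.5) = 0.2986.

CL = 0.299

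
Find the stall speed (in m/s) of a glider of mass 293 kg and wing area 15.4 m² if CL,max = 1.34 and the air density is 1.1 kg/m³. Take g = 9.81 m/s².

Stall occurs when L = W at CL,max. W = mg = 293 × 9.81 = 2874 N.
From L = ½ρV²S·CL,max = W: V_stall = √(2W/(ρSCL,max)) = √(2·2874/(1.1·15.4·1.34))
V_stall = √253.2 = 15.9 m/s

V_stall = 15.9 m/s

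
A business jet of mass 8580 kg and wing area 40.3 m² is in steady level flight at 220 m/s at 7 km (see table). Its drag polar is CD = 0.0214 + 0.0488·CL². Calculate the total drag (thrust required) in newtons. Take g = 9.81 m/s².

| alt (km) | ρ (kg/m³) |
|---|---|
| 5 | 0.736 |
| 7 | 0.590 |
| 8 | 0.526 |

D = 12900 N

At 7 km, from the table: ρ = 0.590 kg/m³.
Level flight ⇒ L = W = m·g = 8580 × 9.81 = 84170 N.
Dynamic pressure q = 0.5 × 0.59 × 220² = 14280 Pa.
Required CL = L/(qS) = 84170/(14280·40.3) = 0.1463.
CD = 0.0214 + 0.0488 × 0.1463² = 0.02244.
D = q·S·CD = 14280 × 40.3 × 0.02244 = 12910 N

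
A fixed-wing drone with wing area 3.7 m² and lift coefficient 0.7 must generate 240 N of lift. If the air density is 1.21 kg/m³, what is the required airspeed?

v = 12.4 m/s

L = ½ρv²S·CL ⇒ v = √(2L/(ρ·S·CL))
v = √(2 × 240 / (1.21 × 3.7 × 0.7)) = √153.2 = 12.4 m/s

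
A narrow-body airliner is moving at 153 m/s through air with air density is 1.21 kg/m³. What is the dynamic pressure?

q = 14200 Pa

q = ½ρv² = ½ × 1.21 × 153² = 14200 Pa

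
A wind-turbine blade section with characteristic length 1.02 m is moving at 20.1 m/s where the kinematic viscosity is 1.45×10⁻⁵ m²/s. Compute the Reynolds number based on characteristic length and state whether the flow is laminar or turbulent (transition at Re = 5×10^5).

Re = 1.41×10^6 (turbulent)

Re = v·c/ν = 20.1 × 1.02 / (1.45×10⁻⁵) = 1.41×10^6
Since 1.41×10^6 > 5×10^5, the flow is turbulent.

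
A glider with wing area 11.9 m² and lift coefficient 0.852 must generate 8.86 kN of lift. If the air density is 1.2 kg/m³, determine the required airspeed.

L = ½ρv²S·CL ⇒ v = √(2L/(ρ·S·CL))
v = √(2 × 8860 / (1.2 × 11.9 × 0.852)) = √1456 = 38.2 m/s

v = 38.2 m/s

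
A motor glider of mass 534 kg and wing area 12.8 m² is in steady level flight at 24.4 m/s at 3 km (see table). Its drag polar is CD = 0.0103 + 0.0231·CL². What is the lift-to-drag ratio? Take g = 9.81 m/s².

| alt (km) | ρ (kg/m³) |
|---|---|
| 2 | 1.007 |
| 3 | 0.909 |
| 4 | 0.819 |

L/D = 24

At 3 km, from the table: ρ = 0.909 kg/m³.
Weight W = mg = 534 × 9.81 = 5238.5 N; in level flight L = W.
q = ½ρv² = ½ × 0.909 × 24.4² = 270.6 Pa.
Required CL = L/(qS) = 5238.5/(270.6·12.8) = 1.512.
CD = 0.0103 + 0.0231 × 1.512² = 0.06314.
L/D = CL/CD = 1.512 / 0.06314 = 24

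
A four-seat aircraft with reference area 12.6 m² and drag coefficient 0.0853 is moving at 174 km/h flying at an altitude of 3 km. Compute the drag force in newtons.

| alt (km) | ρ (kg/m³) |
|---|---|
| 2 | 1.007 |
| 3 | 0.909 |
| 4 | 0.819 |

At 3 km, from the table: ρ = 0.909 kg/m³.
Convert speed: v = 174 km/h ÷ 3.6 = 48.33 m/s.
Dynamic pressure q = ½ρv² = ½ × 0.909 × 48.33² = 1062 Pa.
D = q·S·CD = 1062 × 12.6 × 0.0853 = 1140 N

D = 1140 N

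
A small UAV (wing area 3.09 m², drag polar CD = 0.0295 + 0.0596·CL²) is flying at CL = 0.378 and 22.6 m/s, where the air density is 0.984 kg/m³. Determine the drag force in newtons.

CD = 0.0295 + 0.0596 × 0.378² = 0.03802
D = ½ρv²S·CD = ½ × 0.984 × 22.6² × 3.09 × 0.03802 = 29.5 N

D = 29.5 N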